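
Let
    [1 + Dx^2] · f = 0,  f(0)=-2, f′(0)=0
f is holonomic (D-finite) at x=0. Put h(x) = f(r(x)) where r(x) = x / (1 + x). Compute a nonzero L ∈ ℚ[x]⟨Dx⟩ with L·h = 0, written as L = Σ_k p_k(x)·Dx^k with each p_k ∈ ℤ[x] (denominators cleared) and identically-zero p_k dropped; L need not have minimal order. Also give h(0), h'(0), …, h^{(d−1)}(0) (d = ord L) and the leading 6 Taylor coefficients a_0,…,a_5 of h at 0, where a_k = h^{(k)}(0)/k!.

f: a_k = -2, 0, 1, 0, -1/12, 0, …
f∘r: x↦r, Dx↦Dx/r' in L_f ⇒ L₀.
L = 1 + (2 + 6·x + 6·x^2 + 2·x^3)·Dx + (1 + 4·x + 6·x^2 + 4·x^3 + x^4)·Dx^2  (order 2).
h: a_k = -2, 0, 1, -2, 35/12, -11/3, …
ICs: h(0) = -2, h′(0) = 0.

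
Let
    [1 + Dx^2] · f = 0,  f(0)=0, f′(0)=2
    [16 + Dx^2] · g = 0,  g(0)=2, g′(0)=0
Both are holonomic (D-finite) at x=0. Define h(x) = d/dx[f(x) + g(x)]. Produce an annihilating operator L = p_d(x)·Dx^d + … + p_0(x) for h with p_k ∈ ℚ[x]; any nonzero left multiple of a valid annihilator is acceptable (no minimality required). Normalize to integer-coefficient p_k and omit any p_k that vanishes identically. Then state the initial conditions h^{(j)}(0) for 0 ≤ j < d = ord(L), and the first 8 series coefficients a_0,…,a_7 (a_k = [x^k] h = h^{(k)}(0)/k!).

f: a_k = 0, 2, 0, -1/3, 0, 1/60, 0, -1/2520, …
g: a_k = 2, 0, -16, 0, 64/3, 0, -512/45, 0, …
L₀ := lclm(L_f,L_g); ord L₀ ≤ 2+2.
h₀' ⇒ L via d/dx closure of L₀.
L = 16 + 17·Dx^2 + Dx^4  (order 4).
h: a_k = 2, -32, -1, 256/3, 1/12, -1024/15, -1/360, 8192/315, …
ICs: h(0) = 2, h′(0) = -32, h′′(0) = -2, h′′′(0) = 512.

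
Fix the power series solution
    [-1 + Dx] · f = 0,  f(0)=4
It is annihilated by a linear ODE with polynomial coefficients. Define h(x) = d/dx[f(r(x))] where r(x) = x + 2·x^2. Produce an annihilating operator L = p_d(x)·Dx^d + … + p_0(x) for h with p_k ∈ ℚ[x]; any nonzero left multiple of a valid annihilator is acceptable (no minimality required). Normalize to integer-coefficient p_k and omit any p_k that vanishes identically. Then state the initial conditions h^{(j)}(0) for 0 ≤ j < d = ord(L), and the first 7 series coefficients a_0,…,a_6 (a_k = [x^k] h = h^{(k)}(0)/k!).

f: a_k = 4, 4, 2, 2/3, 1/6, 1/30, 1/180, …
f∘r: x↦r, Dx↦Dx/r' in L_f ⇒ L₀.
h=h₀': d/dx-closure on L₀ ⇒ L.
L = (5 + 8·x + 16·x^2) + (-1 - 4·x)·Dx  (order 1).
h: a_k = 4, 20, 26, 146/3, 281/6, 1741/30, 1697/36, …
ICs: h(0) = 4.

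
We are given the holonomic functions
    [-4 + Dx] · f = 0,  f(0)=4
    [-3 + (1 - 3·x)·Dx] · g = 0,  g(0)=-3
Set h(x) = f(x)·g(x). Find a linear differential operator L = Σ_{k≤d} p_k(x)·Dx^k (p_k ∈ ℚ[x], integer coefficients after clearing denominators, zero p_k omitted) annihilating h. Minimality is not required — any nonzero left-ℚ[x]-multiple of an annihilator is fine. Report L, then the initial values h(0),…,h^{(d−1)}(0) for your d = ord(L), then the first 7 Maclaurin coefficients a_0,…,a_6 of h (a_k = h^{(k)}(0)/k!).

f: a_k = 4, 16, 32, 128/3, 128/3, 512/15, 1024/45, …
g: a_k = -3, -9, -27, -81, -243, -729, -2187, …
L₀ := L_f ⊗_s L_g (sym. prod.), ord ≤ 1.
L = (7 - 12·x) + (-1 + 3·x)·Dx  (order 1).
h: a_k = -12, -84, -348, -1172, -3644, -55172/5, -497572/15, …
ICs: h(0) = -12.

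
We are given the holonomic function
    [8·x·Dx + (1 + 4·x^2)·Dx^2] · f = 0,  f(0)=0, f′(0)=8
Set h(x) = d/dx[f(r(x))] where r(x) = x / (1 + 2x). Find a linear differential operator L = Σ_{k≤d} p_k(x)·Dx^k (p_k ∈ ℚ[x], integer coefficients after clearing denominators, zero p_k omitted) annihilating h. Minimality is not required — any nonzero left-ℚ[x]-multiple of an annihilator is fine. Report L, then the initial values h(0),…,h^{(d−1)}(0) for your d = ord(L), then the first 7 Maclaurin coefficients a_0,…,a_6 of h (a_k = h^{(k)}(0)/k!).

f: a_k = 0, 8, 0, -32/3, 0, 128/5, 0, …
h₀=f(r): pull back L_f along r ⇒ L₀.
h₀' ⇒ L via d/dx closure of L₀.
L = (4 + 16·x) + (1 + 4·x + 8·x^2)·Dx  (order 1).
h: a_k = 8, -32, 64, 0, -512, 2048, -4096, …
ICs: h(0) = 8.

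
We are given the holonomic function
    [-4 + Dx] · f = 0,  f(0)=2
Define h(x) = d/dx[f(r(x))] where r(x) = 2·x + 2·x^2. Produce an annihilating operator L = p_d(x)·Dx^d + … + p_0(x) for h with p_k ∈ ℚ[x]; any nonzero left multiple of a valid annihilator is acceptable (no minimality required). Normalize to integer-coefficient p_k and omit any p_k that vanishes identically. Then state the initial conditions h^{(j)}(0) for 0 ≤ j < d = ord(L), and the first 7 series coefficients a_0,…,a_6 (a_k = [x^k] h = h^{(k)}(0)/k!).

f: a_k = 2, 8, 16, 64/3, 64/3, 256/15, 512/45, …
Change of var in L_f (x↦r) gives L₀.
h=h₀': d/dx-closure on L₀ ⇒ L.
L = (10 + 32·x + 32·x^2) + (-1 - 2·x)·Dx  (order 1).
h: a_k = 16, 160, 896, 11008/3, 36352/3, 510976/15, 757760/9, …
ICs: h(0) = 16.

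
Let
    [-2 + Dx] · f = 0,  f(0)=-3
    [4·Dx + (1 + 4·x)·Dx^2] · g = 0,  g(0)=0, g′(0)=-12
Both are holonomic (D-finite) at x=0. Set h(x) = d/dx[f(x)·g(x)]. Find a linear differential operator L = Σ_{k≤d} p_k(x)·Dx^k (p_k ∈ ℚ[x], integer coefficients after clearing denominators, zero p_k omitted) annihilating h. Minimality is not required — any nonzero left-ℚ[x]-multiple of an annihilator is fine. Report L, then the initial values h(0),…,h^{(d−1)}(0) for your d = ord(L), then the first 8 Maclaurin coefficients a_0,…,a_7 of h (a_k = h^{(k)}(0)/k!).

f: a_k = -3, -6, -6, -4, -2, -4/5, -4/15, -8/105, …
g: a_k = 0, -12, 24, -64, 192, -3072/5, 2048, -49152/7, …
L₀ := L_f ⊗_s L_g (sym. prod.), ord ≤ 2.
Derive L from L₀ (diff closure).
L = (20 - 32·x + 64·x^2) + (-8 + 16·x - 64·x^2)·Dx + (-1 + 16·x^2)·Dx^2  (order 2).
h: a_k = 36, 0, 360, -1152, 5016, -20352, 413264/5, -1670656/5, …
ICs: h(0) = 36, h′(0) = 0.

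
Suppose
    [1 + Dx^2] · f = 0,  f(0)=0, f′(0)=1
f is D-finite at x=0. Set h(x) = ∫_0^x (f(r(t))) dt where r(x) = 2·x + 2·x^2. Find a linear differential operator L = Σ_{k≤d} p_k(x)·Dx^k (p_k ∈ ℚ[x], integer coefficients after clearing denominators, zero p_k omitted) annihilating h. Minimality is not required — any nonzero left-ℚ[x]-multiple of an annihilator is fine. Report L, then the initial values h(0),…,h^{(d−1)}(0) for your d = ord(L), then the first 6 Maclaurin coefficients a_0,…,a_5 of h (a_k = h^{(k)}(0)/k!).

L = (4 + 24·x + 48·x^2 + 32·x^3)·Dx - 2·Dx^2 + (1 + 2·x)·Dx^3  (order 3).
h: a_k = 0, 0, 1, 2/3, -1/3, -4/5, …
ICs: h(0) = 0, h′(0) = 0, h′′(0) = 2.

f: a_k = 0, 1, 0, -1/6, 0, 1/120, …
h₀=f(r): pull back L_f along r ⇒ L₀.
h=∫h₀ ⇒ L = L₀·Dx.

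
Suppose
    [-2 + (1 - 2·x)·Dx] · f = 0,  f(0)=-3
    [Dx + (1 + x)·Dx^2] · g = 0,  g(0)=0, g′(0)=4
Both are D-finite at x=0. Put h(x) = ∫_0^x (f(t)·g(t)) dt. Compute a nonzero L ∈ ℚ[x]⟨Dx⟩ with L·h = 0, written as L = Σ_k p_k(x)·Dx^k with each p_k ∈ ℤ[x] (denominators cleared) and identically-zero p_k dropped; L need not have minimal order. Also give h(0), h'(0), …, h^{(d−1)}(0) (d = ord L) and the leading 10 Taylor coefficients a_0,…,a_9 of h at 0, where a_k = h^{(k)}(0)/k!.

f: a_k = -3, -6, -12, -24, -48, -96, -192, -384, -768, -1536, …
g: a_k = 0, 4, -2, 4/3, -1, 4/5, -2/3, 4/7, -1/2, 4/9, …
h₀=f·g: eliminate ⇒ L₀, order ≤ 1·2.
h=∫h₀ ⇒ L = L₀·Dx.
L = 2·Dx + (3 + 6·x)·Dx^2 + (-1 + x + 2·x^2)·Dx^3  (order 3).
h: a_k = 0, 0, -6, -6, -10, -77/5, -391/15, -222/5, -2727/35, -29053/210, …
ICs: h(0) = 0, h′(0) = 0, h′′(0) = -12.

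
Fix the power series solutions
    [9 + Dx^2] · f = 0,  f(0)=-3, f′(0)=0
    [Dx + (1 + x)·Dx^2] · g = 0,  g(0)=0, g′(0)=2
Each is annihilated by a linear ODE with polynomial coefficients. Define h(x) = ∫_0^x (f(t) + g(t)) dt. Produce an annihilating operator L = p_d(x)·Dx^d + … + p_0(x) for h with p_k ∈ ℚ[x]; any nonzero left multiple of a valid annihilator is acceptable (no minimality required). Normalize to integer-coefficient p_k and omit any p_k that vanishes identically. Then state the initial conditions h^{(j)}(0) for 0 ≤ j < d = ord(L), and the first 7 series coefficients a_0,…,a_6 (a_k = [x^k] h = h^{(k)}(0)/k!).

L = (135 + 162·x + 81·x^2)·Dx^2 + (99 + 261·x + 243·x^2 + 81·x^3)·Dx^3 + (15 + 18·x + 9·x^2)·Dx^4 + (11 + 29·x + 27·x^2 + 9·x^3)·Dx^5  (order 5).
h: a_k = 0, -3, 1, 25/6, 1/6, -17/8, 1/15, …
ICs: h(0) = 0, h′(0) = -3, h′′(0) = 2, h′′′(0) = 25, h′′′′(0) = 4.

f: a_k = -3, 0, 27/2, 0, -81/8, 0, 243/80, …
g: a_k = 0, 2, -1, 2/3, -1/2, 2/5, -1/3, …
h₀=f+g: left-lcm gives L₀, ord ≤ 4.
h=∫h₀ ⇒ L = L₀·Dx.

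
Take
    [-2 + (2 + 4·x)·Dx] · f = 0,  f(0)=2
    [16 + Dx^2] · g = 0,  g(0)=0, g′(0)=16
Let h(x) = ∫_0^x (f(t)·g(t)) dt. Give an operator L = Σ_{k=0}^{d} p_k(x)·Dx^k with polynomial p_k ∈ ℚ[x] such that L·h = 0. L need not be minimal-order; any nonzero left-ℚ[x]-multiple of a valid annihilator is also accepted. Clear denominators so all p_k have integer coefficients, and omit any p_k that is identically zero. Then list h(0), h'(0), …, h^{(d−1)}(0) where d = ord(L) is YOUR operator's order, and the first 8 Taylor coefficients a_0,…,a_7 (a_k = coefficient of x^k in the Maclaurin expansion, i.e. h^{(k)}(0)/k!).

f: a_k = 2, 2, -1, 1, -5/4, 7/4, -21/8, 33/8, …
g: a_k = 0, 16, 0, -128/3, 0, 512/15, 0, -4096/315, …
h₀=f·g: eliminate ⇒ L₀, order ≤ 1·2.
h=∫h₀ ⇒ L = L₀·Dx.
L = (19 + 64·x + 64·x^2)·Dx + (-2 - 4·x)·Dx^2 + (1 + 4·x + 4·x^2)·Dx^3  (order 3).
h: a_k = 0, 0, 16, 32/3, -76/3, -208/15, 682/45, 268/35, …
ICs: h(0) = 0, h′(0) = 0, h′′(0) = 32.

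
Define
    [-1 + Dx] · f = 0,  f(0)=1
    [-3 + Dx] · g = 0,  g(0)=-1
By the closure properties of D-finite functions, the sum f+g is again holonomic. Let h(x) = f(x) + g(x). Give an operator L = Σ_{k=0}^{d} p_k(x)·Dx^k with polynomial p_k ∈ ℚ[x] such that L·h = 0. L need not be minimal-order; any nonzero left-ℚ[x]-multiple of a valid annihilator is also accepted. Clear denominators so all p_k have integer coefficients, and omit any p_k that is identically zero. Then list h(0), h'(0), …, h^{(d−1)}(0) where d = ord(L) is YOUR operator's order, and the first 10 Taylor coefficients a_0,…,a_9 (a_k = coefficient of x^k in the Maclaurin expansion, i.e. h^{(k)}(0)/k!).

L = 3 - 4·Dx + Dx^2  (order 2).
h: a_k = 0, -2, -4, -13/3, -10/3, -121/60, -91/90, -1093/2520, -41/252, -9841/181440, …
ICs: h(0) = 0, h′(0) = -2.

f: a_k = 1, 1, 1/2, 1/6, 1/24, 1/120, 1/720, 1/5040, 1/40320, 1/362880, …
g: a_k = -1, -3, -9/2, -9/2, -27/8, -81/40, -81/80, -243/560, -729/4480, -243/4480, …
f+g: L₀ = lclm(L_f,L_g), ord ≤ 1+1.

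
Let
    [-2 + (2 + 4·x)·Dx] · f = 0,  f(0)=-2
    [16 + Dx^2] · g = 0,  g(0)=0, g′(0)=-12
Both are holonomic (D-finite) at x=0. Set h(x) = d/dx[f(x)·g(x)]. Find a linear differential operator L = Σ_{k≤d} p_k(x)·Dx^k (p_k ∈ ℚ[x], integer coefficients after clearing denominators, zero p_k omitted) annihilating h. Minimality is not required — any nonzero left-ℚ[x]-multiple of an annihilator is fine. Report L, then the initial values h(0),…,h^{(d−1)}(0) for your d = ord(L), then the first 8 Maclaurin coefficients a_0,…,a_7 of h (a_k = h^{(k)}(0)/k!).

L = (413 + 2688·x + 6784·x^2 + 8192·x^3 + 4096·x^4) + (-26 - 180·x - 384·x^2 - 256·x^3)·Dx + (19 + 140·x + 396·x^2 + 512·x^3 + 256·x^4)·Dx^2  (order 2).
h: a_k = 24, 48, -228, -208, 341, 1206/5, -7687/30, -68/21, …
ICs: h(0) = 24, h′(0) = 48.

f: a_k = -2, -2, 1, -1, 5/4, -7/4, 21/8, -33/8, …
g: a_k = 0, -12, 0, 32, 0, -128/5, 0, 1024/105, …
h₀=f·g: eliminate ⇒ L₀, order ≤ 1·2.
h=h₀': d/dx-closure on L₀ ⇒ L.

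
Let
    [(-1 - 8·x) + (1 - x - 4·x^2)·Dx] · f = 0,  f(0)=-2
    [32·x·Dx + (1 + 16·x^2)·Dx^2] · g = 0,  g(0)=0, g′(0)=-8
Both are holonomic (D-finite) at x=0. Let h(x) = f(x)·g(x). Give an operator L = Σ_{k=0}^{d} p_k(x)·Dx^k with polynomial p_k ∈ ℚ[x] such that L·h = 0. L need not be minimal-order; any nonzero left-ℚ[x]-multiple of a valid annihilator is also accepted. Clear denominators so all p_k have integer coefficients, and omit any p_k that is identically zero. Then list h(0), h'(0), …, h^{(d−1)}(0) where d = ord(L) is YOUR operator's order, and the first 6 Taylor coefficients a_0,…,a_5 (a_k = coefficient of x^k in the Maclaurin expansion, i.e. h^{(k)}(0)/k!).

L = (8 + 32·x + 384·x^2) + (2 - 16·x + 64·x^2 + 384·x^3)·Dx + (-1 + x - 12·x^2 + 16·x^3 + 64·x^4)·Dx^2  (order 2).
h: a_k = 0, 16, 16, -16/3, 176/3, 12848/15, …
ICs: h(0) = 0, h′(0) = 16.

f: a_k = -2, -2, -10, -18, -58, -130, …
g: a_k = 0, -8, 0, 128/3, 0, -2048/5, …
f·g: L₀ = L_f ⊗_s L_g, ord ≤ 1·2.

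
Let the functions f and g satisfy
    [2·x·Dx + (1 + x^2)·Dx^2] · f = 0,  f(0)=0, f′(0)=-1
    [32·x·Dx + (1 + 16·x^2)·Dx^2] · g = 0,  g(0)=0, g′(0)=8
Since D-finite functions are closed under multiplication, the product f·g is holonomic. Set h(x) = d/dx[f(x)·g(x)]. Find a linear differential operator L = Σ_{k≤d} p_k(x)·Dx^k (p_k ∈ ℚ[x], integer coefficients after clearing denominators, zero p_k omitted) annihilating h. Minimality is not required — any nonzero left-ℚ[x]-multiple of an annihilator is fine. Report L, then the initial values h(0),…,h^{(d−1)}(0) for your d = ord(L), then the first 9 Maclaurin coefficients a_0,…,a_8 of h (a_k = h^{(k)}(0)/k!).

f: a_k = 0, -1, 0, 1/3, 0, -1/5, 0, 1/7, 0, …
g: a_k = 0, 8, 0, -128/3, 0, 2048/5, 0, -32768/7, 0, …
L₀ := L_f ⊗_s L_g (sym. prod.), ord ≤ 4.
h₀' ⇒ L via d/dx closure of L₀.
L = (-384·x - 10880·x^3 - 16384·x^5 + 34816·x^7 + 98304·x^9) + (-68 - 3916·x^2 - 19584·x^4 - 14336·x^6 + 121856·x^8 + 147456·x^10)·Dx + (-136·x - 2632·x^3 - 6528·x^5 + 16448·x^7 + 69632·x^9 + 49152·x^11)·Dx^2 + (-1 - 34·x^2 - 305·x^4 + 4880·x^8 + 8704·x^10 + 4096·x^12)·Dx^3  (order 3).
h: a_k = 0, -16, 0, 544/3, 0, -38288/15, 0, 4054976/105, 0, …
ICs: h(0) = 0, h′(0) = -16, h′′(0) = 0.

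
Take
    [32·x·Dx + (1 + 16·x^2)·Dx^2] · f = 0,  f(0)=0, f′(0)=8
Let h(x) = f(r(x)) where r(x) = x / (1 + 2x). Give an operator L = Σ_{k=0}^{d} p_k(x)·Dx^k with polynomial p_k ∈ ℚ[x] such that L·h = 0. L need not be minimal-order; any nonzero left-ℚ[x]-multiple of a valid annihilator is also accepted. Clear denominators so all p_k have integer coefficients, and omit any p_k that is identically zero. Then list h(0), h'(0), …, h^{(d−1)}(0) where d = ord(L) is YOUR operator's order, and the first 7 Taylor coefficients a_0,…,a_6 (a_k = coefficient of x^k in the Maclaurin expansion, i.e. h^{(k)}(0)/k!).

L = (4 + 40·x)·Dx + (1 + 4·x + 20·x^2)·Dx^2  (order 2).
h: a_k = 0, 8, -16, -32/3, 192, -2432/5, -2816/3, …
ICs: h(0) = 0, h′(0) = 8.

f: a_k = 0, 8, 0, -128/3, 0, 2048/5, 0, …
f∘r: x↦r, Dx↦Dx/r' in L_f ⇒ L₀.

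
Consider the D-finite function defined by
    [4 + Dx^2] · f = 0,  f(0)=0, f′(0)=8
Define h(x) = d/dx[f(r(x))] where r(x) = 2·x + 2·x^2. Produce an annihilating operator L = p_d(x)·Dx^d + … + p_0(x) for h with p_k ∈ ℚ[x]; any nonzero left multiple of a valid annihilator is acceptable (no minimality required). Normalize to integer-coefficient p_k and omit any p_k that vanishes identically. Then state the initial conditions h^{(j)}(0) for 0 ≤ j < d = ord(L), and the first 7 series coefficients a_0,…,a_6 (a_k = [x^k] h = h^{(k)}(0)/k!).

f: a_k = 0, 8, 0, -16/3, 0, 16/15, 0, …
h₀=f(r): pull back L_f along r ⇒ L₀.
Differentiate: ansatz ord ≤ ord L₀ ⇒ L.
L = (28 + 128·x + 384·x^2 + 512·x^3 + 256·x^4) + (-6 - 12·x)·Dx + (1 + 4·x + 4·x^2)·Dx^2  (order 2).
h: a_k = 16, 32, -128, -512, -1408/3, 768, 103424/45, …
ICs: h(0) = 16, h′(0) = 32.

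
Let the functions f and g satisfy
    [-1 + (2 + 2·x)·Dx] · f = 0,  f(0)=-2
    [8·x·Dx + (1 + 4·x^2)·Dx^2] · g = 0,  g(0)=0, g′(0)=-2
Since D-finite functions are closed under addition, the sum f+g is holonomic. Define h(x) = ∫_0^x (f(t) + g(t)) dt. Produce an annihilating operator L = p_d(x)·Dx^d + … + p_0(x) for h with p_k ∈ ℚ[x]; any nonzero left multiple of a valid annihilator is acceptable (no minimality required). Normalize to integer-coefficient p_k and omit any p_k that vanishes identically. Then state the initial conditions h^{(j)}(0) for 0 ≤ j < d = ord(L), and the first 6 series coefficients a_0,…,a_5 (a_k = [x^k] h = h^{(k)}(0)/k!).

L = (-16 - 40·x + 192·x^2 + 96·x^3)·Dx^2 + (-35 - 64·x + 328·x^2 + 768·x^3 + 336·x^4)·Dx^3 + (-2 + 30·x + 48·x^2 + 144·x^3 + 224·x^4 + 96·x^5)·Dx^4  (order 4).
h: a_k = 0, -2, -3/2, 1/12, 61/96, 1/64, …
ICs: h(0) = 0, h′(0) = -2, h′′(0) = -3, h′′′(0) = 1/2.

f: a_k = -2, -1, 1/4, -1/8, 5/64, -7/128, …
g: a_k = 0, -2, 0, 8/3, 0, -32/5, …
Sum ⇒ L₀ = lclm(L_f,L_g) in ℚ(x)⟨Dx⟩.
h=∫₀ˣh₀: take L = L₀·Dx.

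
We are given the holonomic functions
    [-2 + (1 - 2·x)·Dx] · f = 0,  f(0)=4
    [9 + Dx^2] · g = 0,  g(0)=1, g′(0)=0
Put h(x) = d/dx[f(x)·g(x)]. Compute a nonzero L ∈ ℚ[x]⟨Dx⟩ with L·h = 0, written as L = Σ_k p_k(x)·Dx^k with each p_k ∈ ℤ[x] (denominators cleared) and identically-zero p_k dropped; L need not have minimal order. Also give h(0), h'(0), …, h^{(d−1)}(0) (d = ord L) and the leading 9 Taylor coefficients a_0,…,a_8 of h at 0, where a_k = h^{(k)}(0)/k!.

L = (1 - 36·x + 36·x^2) + (-4 + 8·x)·Dx + (1 - 4·x + 4·x^2)·Dx^2  (order 2).
h: a_k = 8, -4, -12, 22, 55, 1077/10, 2513/10, 16229/28, 146061/112, …
ICs: h(0) = 8, h′(0) = -4.

f: a_k = 4, 8, 16, 32, 64, 128, 256, 512, 1024, …
g: a_k = 1, 0, -9/2, 0, 27/8, 0, -81/80, 0, 729/4480, …
h₀=f·g: eliminate ⇒ L₀, order ≤ 1·2.
Differentiate: ansatz ord ≤ ord L₀ ⇒ L.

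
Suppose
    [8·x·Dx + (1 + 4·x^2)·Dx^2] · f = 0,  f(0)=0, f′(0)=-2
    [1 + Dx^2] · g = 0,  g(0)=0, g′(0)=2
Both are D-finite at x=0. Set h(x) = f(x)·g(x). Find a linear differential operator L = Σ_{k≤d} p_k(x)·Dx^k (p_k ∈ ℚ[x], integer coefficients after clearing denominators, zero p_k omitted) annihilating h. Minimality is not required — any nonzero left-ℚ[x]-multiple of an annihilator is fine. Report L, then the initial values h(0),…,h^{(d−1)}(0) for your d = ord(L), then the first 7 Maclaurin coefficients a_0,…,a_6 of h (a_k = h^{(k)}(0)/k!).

f: a_k = 0, -2, 0, 8/3, 0, -32/5, 0, …
g: a_k = 0, 2, 0, -1/3, 0, 1/60, 0, …
f·g: L₀ = L_f ⊗_s L_g, ord ≤ 2·2.
L = (85 + 944·x^2 + 416·x^4 + 256·x^6 + 256·x^8) + (144·x + 704·x^3 + 768·x^5 + 1024·x^7)·Dx + (90 + 992·x^2 + 576·x^4 + 512·x^6 + 512·x^8)·Dx^2 + (144·x + 704·x^3 + 768·x^5 + 1024·x^7)·Dx^3 + (5 + 48·x^2 + 160·x^4 + 256·x^6 + 256·x^8)·Dx^4  (order 4).
h: a_k = 0, 0, -4, 0, 6, 0, -247/18, …
ICs: h(0) = 0, h′(0) = 0, h′′(0) = -8, h′′′(0) = 0.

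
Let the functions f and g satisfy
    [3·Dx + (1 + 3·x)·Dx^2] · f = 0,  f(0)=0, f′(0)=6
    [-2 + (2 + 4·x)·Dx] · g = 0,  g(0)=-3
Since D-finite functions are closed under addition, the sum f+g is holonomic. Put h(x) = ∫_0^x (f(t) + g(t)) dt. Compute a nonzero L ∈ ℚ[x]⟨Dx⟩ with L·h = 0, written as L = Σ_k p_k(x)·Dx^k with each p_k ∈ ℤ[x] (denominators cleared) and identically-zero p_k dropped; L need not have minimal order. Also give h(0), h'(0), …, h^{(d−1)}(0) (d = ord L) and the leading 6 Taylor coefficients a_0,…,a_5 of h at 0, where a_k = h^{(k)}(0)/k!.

L = (18 + 18·x)·Dx^2 + (30 + 108·x + 90·x^2)·Dx^3 + (4 + 26·x + 54·x^2 + 36·x^3)·Dx^4  (order 4).
h: a_k = 0, -3, 3/2, -5/2, 33/8, -309/40, …
ICs: h(0) = 0, h′(0) = -3, h′′(0) = 3, h′′′(0) = -15.

f: a_k = 0, 6, -9, 18, -81/2, 486/5, …
g: a_k = -3, -3, 3/2, -3/2, 15/8, -21/8, …
Sum ⇒ L₀ = lclm(L_f,L_g) in ℚ(x)⟨Dx⟩.
∫: right-multiply L₀ by Dx.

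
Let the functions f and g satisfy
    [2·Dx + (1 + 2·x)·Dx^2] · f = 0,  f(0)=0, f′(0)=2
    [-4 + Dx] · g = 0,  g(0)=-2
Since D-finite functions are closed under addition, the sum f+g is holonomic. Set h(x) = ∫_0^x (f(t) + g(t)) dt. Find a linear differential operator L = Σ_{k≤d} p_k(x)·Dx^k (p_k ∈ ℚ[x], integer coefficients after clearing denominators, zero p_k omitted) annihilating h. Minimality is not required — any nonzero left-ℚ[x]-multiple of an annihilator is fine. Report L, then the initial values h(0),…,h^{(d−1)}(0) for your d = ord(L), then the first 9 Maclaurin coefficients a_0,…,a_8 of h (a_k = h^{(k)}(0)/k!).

f: a_k = 0, 2, -2, 8/3, -4, 32/5, -32/3, 128/7, -32, …
g: a_k = -2, -8, -16, -64/3, -64/3, -256/15, -512/45, -2048/315, -1024/315, …
Sum ⇒ L₀ = lclm(L_f,L_g) in ℚ(x)⟨Dx⟩.
Integrate: L := L₀·Dx.
L = (-32 - 32·x)·Dx^2 + (-4 - 32·x - 32·x^2)·Dx^3 + (3 + 10·x + 8·x^2)·Dx^4  (order 4).
h: a_k = 0, -2, -3, -6, -14/3, -76/15, -16/9, -992/315, 464/315, …
ICs: h(0) = 0, h′(0) = -2, h′′(0) = -6, h′′′(0) = -36.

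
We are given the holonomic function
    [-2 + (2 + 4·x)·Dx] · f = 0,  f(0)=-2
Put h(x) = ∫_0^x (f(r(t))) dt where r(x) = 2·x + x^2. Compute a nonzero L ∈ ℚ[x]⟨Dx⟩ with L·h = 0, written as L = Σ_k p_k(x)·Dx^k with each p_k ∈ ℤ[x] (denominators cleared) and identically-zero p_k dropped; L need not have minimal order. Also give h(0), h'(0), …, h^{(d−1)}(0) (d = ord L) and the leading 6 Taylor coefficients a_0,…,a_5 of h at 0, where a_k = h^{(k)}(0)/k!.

L = (-2 - 2·x)·Dx + (1 + 4·x + 2·x^2)·Dx^2  (order 2).
h: a_k = 0, -2, -2, 2/3, -1, 9/5, …
ICs: h(0) = 0, h′(0) = -2.

f: a_k = -2, -2, 1, -1, 5/4, -7/4, …
L₀ from L_f via x↦r, Dx↦r'^{-1}Dx.
Integrate: L := L₀·Dx.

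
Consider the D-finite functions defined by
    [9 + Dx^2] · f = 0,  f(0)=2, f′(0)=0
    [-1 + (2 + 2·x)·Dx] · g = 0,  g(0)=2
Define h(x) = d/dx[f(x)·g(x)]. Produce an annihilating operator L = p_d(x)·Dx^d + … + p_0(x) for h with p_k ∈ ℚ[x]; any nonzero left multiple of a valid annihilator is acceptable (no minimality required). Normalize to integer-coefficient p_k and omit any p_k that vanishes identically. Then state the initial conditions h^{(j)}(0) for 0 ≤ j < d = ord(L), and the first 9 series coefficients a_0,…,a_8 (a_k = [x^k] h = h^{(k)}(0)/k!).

f: a_k = 2, 0, -9, 0, 27/4, 0, -81/40, 0, 729/2240, …
g: a_k = 2, 1, -1/4, 1/8, -5/64, 7/128, -21/512, 33/1024, -429/16384, …
Product ⇒ symmetric product L₀, ord ≤ 2.
h₀' ⇒ L via d/dx closure of L₀.
L = (551 + 1968·x + 2712·x^2 + 1728·x^3 + 432·x^4) + (-44 - 140·x - 144·x^2 - 48·x^3)·Dx + (52 + 200·x + 292·x^2 + 192·x^3 + 48·x^4)·Dx^2  (order 2).
h: a_k = 2, -37, -105/4, 499/8, 1835/64, -19647/640, -28833/2560, 271401/35840, 1006713/573440, …
ICs: h(0) = 2, h′(0) = -37.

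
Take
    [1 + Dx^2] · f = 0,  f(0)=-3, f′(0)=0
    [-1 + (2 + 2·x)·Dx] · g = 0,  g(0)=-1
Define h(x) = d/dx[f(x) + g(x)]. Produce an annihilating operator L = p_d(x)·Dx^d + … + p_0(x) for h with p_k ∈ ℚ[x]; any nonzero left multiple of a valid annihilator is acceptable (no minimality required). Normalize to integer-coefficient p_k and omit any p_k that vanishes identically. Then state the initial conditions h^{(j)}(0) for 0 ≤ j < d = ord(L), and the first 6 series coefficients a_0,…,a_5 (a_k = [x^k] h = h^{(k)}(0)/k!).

f: a_k = -3, 0, 3/2, 0, -1/8, 0, …
g: a_k = -1, -1/2, 1/8, -1/16, 5/128, -7/256, …
L₀ := lclm(L_f,L_g); ord L₀ ≤ 2+1.
h₀' ⇒ L via d/dx closure of L₀.
L = (-19 - 8·x - 4·x^2) + (-14 - 30·x - 24·x^2 - 8·x^3)·Dx + (-19 - 8·x - 4·x^2)·Dx^2 + (-14 - 30·x - 24·x^2 - 8·x^3)·Dx^3  (order 3).
h: a_k = -1/2, 13/4, -3/16, -11/32, -35/256, 379/2560, …
ICs: h(0) = -1/2, h′(0) = 13/4, h′′(0) = -3/8.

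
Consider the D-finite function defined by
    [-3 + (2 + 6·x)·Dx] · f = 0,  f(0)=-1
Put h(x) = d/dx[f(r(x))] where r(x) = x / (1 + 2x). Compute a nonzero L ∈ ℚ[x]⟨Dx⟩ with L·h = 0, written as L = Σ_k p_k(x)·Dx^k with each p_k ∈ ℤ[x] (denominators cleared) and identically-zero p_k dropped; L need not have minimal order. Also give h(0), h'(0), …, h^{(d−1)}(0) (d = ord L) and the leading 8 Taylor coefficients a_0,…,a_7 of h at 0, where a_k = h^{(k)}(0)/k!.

L = (-11 - 40·x) + (-2 - 14·x - 20·x^2)·Dx  (order 1).
h: a_k = -3/2, 33/4, -585/16, 4965/32, -169545/256, 1477503/512, -26328981/2048, 239121645/4096, …
ICs: h(0) = -3/2.

f: a_k = -1, -3/2, 9/8, -27/16, 405/128, -1701/256, 15309/1024, -72171/2048, …
Substitute x→r, Dx→(1/r')Dx; clear ⇒ L₀.
Derive L from L₀ (diff closure).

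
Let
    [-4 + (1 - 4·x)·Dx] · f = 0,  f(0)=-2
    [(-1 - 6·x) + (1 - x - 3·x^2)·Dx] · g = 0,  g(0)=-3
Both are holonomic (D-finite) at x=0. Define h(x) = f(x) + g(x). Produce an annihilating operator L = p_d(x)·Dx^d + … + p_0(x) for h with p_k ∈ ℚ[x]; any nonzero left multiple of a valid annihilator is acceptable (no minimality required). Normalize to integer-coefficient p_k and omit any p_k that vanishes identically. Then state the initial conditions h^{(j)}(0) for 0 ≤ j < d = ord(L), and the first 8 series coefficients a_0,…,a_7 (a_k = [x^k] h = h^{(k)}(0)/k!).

L = (-72·x + 72·x^2 - 96·x^3) + (8 - 6·x - 66·x^2 + 112·x^3 - 192·x^4)·Dx + (-1 + 7·x - 15·x^2 + 10·x^3 + 20·x^4 - 48·x^5)·Dx^2  (order 2).
h: a_k = -5, -11, -44, -149, -569, -2168, -8483, -33419, …
ICs: h(0) = -5, h′(0) = -11.

f: a_k = -2, -8, -32, -128, -512, -2048, -8192, -32768, …
g: a_k = -3, -3, -12, -21, -57, -120, -291, -651, …
L₀ := lclm(L_f,L_g); ord L₀ ≤ 1+1.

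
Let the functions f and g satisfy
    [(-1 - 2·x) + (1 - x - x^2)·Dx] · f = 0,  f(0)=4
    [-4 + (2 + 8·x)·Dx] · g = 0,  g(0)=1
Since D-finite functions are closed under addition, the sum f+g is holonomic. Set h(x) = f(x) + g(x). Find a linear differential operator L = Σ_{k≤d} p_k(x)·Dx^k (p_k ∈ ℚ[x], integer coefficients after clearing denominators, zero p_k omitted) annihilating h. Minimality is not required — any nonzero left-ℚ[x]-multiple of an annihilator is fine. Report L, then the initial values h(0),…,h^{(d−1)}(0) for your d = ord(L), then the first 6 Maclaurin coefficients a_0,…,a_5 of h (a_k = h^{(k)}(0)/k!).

L = (-12 - 48·x - 48·x^2 - 40·x^3) + (8 + 30·x + 114·x^2 + 152·x^3 + 100·x^4)·Dx + (1 - 5·x - 39·x^2 + 6·x^3 + 82·x^4 + 40·x^5)·Dx^2  (order 2).
h: a_k = 5, 6, 6, 16, 10, 60, …
ICs: h(0) = 5, h′(0) = 6.

f: a_k = 4, 4, 8, 12, 20, 32, …
g: a_k = 1, 2, -2, 4, -10, 28, …
f+g: L₀ = lclm(L_f,L_g), ord ≤ 1+1.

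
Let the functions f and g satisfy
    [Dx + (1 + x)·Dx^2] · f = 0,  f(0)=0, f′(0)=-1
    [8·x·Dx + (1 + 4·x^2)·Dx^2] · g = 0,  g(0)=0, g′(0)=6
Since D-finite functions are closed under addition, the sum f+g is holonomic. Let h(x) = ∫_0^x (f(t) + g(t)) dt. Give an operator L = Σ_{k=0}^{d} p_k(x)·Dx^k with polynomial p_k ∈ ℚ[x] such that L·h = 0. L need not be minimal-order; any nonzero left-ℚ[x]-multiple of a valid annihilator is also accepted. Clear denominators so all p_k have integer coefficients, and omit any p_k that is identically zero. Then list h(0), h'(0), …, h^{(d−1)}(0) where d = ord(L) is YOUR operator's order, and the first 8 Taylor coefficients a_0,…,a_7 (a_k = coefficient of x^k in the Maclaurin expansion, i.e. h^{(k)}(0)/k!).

L = (-8 - 24·x + 96·x^2 + 32·x^3)·Dx^2 + (-10 - 16·x + 72·x^2 + 192·x^3 + 64·x^4)·Dx^3 + (-1 + 7·x + 8·x^2 + 32·x^3 + 48·x^4 + 16·x^5)·Dx^4  (order 4).
h: a_k = 0, 0, 5/2, 1/6, -25/12, 1/20, 19/6, 1/42, …
ICs: h(0) = 0, h′(0) = 0, h′′(0) = 5, h′′′(0) = 1.

f: a_k = 0, -1, 1/2, -1/3, 1/4, -1/5, 1/6, -1/7, …
g: a_k = 0, 6, 0, -8, 0, 96/5, 0, -384/7, …
Weyl lclm of L_f,L_g ⇒ L₀ (ord ≤ 4).
h=∫h₀ ⇒ L = L₀·Dx.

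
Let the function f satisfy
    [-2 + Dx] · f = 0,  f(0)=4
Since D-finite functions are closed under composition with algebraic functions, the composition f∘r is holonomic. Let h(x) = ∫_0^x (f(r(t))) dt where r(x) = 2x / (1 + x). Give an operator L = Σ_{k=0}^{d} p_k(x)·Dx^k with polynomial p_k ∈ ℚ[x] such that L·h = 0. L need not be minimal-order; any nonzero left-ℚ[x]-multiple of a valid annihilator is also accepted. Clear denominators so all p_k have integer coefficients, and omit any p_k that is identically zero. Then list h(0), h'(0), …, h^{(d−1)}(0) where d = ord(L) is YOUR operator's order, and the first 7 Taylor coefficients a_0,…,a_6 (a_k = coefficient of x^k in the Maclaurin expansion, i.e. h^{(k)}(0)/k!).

L = -4·Dx + (1 + 2·x + x^2)·Dx^2  (order 2).
h: a_k = 0, 4, 8, 16/3, -4/3, -16/15, 56/45, …
ICs: h(0) = 0, h′(0) = 4.

f: a_k = 4, 8, 8, 16/3, 8/3, 16/15, 16/45, …
Substitute x→r, Dx→(1/r')Dx; clear ⇒ L₀.
h=∫₀ˣh₀: take L = L₀·Dx.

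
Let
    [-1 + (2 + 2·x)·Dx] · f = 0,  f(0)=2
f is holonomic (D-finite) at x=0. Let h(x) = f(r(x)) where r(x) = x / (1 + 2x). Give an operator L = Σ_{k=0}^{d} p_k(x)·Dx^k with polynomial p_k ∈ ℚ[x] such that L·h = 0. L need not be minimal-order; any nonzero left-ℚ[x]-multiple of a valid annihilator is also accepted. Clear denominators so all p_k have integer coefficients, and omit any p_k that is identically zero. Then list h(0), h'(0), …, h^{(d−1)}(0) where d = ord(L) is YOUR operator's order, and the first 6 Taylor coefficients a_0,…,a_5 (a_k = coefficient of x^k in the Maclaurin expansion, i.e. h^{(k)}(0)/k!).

L = -1 + (2 + 10·x + 12·x^2)·Dx  (order 1).
h: a_k = 2, 1, -9/4, 41/8, -757/64, 3543/128, …
ICs: h(0) = 2.

f: a_k = 2, 1, -1/4, 1/8, -5/64, 7/128, …
h₀=f(r): pull back L_f along r ⇒ L₀.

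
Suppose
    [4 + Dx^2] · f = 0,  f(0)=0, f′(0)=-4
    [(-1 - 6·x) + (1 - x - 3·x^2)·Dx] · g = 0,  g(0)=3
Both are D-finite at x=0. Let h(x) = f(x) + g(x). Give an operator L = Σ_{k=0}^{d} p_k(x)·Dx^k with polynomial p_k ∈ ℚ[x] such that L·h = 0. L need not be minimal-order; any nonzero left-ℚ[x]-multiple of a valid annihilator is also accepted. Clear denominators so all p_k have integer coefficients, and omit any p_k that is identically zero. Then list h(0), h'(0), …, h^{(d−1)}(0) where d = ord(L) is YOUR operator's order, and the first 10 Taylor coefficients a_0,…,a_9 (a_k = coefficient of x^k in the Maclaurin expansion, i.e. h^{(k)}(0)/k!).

L = (-92 - 608·x - 512·x^2 - 1104·x^3 - 360·x^4 - 432·x^5) + (24 - 4·x - 24·x^2 - 80·x^3 - 180·x^4 - 216·x^5 - 216·x^6)·Dx + (-23 - 152·x - 128·x^2 - 276·x^3 - 90·x^4 - 108·x^5)·Dx^2 + (6 - x - 6·x^2 - 20·x^3 - 45·x^4 - 54·x^5 - 54·x^6)·Dx^3  (order 3).
h: a_k = 3, -1, 12, 71/3, 57, 1792/15, 291, 205081/315, 1524, 9857287/2835, …
ICs: h(0) = 3, h′(0) = -1, h′′(0) = 24.

f: a_k = 0, -4, 0, 8/3, 0, -8/15, 0, 16/315, 0, -8/2835, …
g: a_k = 3, 3, 12, 21, 57, 120, 291, 651, 1524, 3477, …
f+g: L₀ = lclm(L_f,L_g), ord ≤ 2+1.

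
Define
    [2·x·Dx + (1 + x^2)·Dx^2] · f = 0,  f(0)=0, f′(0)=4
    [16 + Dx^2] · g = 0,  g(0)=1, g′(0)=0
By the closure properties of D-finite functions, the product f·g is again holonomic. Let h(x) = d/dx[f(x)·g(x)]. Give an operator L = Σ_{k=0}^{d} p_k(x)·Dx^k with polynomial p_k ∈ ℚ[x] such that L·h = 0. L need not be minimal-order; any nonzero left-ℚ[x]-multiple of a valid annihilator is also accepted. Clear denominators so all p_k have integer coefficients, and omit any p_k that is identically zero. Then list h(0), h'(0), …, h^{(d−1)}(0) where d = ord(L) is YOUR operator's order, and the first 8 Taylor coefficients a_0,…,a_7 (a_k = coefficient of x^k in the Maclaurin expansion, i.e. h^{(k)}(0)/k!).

L = (32960 + 157056·x^2 + 319424·x^4 + 359424·x^6 + 242688·x^8 + 94208·x^10 + 16384·x^12) + (6752·x + 28736·x^3 + 49120·x^5 + 43520·x^7 + 20480·x^9 + 4096·x^11)·Dx + (3420 + 17320·x^2 + 37356·x^4 + 44272·x^6 + 30848·x^8 + 12032·x^10 + 2048·x^12)·Dx^2 + (422·x + 1796·x^3 + 3070·x^5 + 2720·x^7 + 1280·x^9 + 256·x^11)·Dx^3 + (85 + 469·x^2 + 1087·x^4 + 1363·x^6 + 980·x^8 + 384·x^10 + 64·x^12)·Dx^4  (order 4).
h: a_k = 4, 0, -100, 0, 812/3, 0, -13844/45, 0, …
ICs: h(0) = 4, h′(0) = 0, h′′(0) = -200, h′′′(0) = 0.

f: a_k = 0, 4, 0, -4/3, 0, 4/5, 0, -4/7, …
g: a_k = 1, 0, -8, 0, 32/3, 0, -256/45, 0, …
Product ⇒ symmetric product L₀, ord ≤ 4.
Derive L from L₀ (diff closure).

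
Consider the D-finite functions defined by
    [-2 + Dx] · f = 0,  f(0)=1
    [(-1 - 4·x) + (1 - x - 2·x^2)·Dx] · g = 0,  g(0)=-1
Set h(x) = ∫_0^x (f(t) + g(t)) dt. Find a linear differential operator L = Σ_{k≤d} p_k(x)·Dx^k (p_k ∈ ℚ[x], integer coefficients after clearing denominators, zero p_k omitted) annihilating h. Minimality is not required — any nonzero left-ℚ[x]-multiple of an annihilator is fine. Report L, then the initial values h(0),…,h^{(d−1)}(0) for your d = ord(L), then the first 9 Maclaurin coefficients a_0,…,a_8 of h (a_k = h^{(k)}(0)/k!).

f: a_k = 1, 2, 2, 4/3, 2/3, 4/15, 4/45, 8/315, 2/315, …
g: a_k = -1, -1, -3, -5, -11, -21, -43, -85, -171, …
L₀ := lclm(L_f,L_g); ord L₀ ≤ 1+1.
h=∫₀ˣh₀: take L = L₀·Dx.
L = (8 + 12·x + 72·x^2 + 32·x^3)·Dx + (-2 - 20·x - 36·x^2 + 16·x^3 + 16·x^4)·Dx^2 + (-1 + 7·x - 16·x^3 - 8·x^4)·Dx^3  (order 3).
h: a_k = 0, 0, 1/2, -1/3, -11/12, -31/15, -311/90, -1931/315, -26767/2520, …
ICs: h(0) = 0, h′(0) = 0, h′′(0) = 1.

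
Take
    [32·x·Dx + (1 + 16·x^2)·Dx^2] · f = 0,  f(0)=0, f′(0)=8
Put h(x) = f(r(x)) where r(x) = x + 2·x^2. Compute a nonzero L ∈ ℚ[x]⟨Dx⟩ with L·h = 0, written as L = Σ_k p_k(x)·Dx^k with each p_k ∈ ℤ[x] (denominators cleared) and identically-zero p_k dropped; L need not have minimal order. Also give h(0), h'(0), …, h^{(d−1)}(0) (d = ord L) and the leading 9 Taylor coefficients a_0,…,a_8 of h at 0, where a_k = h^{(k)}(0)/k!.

f: a_k = 0, 8, 0, -128/3, 0, 2048/5, 0, -32768/7, 0, …
L₀ from L_f via x↦r, Dx↦r'^{-1}Dx.
L = (-4 + 32·x + 256·x^2 + 768·x^3 + 768·x^4)·Dx + (1 + 4·x + 16·x^2 + 128·x^3 + 320·x^4 + 256·x^5)·Dx^2  (order 2).
h: a_k = 0, 8, 16, -128/3, -256, -512/5, 11264/3, 81920/7, -32768, …
ICs: h(0) = 0, h′(0) = 8.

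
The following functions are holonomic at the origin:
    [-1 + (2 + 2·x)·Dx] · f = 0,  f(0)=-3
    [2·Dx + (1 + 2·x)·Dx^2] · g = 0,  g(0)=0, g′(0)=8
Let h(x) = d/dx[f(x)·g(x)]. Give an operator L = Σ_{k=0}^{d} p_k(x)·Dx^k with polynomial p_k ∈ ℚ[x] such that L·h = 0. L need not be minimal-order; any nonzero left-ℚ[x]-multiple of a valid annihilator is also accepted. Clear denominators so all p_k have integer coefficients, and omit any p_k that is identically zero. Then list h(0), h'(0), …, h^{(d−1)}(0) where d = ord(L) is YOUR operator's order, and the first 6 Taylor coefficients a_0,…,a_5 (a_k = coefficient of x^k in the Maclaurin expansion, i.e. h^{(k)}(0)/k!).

L = (-11 - 4·x + 4·x^2) + (-28 - 36·x + 24·x^2 + 32·x^3)·Dx + (-4 - 8·x + 12·x^2 + 32·x^3 + 16·x^4)·Dx^2  (order 2).
h: a_k = -24, 24, -51, 110, -3709/16, 38403/80, …
ICs: h(0) = -24, h′(0) = 24.

f: a_k = -3, -3/2, 3/8, -3/16, 15/128, -21/256, …
g: a_k = 0, 8, -8, 32/3, -16, 128/5, …
Sym-product of L_f,L_g gives L₀ (≤ ord 2).
h=h₀': d/dx-closure on L₀ ⇒ L.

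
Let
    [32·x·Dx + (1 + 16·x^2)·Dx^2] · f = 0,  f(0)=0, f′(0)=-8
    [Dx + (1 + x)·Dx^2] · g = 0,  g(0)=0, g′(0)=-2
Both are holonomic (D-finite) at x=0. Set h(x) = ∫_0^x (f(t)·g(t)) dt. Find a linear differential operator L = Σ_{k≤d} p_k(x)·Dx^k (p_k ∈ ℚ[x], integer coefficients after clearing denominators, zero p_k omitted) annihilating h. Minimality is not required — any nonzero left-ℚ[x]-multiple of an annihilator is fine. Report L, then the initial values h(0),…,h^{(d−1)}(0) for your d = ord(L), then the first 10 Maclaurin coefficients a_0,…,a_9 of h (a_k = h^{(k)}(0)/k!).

L = (4224 + 8384·x + 204800·x^2 + 531456·x^3 + 491520·x^4 + 212992·x^5 + 262144·x^7)·Dx^2 + (4098 + 28864·x + 258368·x^2 + 1045504·x^3 + 1798144·x^4 + 1523712·x^5 + 573440·x^6 + 786432·x^7 + 917504·x^8)·Dx^3 + (132 + 8644·x + 37632·x^2 + 196032·x^3 + 614400·x^4 + 955392·x^5 + 786432·x^6 + 540672·x^7 + 786432·x^8 + 524288·x^9)·Dx^4 + (65 + 258·x + 2497·x^2 + 8576·x^3 + 30336·x^4 + 76800·x^5 + 118272·x^6 + 98304·x^7 + 98304·x^8 + 131072·x^9 + 65536·x^10)·Dx^5  (order 5).
h: a_k = 0, 0, 0, 16/3, -2, -16, 58/9, 5104/45, -733/15, -9104/9, …
ICs: h(0) = 0, h′(0) = 0, h′′(0) = 0, h′′′(0) = 32, h′′′′(0) = -48.

f: a_k = 0, -8, 0, 128/3, 0, -2048/5, 0, 32768/7, 0, -524288/9, …
g: a_k = 0, -2, 1, -2/3, 1/2, -2/5, 1/3, -2/7, 1/4, -2/9, …
f·g: L₀ = L_f ⊗_s L_g, ord ≤ 2·2.
h=∫₀ˣh₀: take L = L₀·Dx.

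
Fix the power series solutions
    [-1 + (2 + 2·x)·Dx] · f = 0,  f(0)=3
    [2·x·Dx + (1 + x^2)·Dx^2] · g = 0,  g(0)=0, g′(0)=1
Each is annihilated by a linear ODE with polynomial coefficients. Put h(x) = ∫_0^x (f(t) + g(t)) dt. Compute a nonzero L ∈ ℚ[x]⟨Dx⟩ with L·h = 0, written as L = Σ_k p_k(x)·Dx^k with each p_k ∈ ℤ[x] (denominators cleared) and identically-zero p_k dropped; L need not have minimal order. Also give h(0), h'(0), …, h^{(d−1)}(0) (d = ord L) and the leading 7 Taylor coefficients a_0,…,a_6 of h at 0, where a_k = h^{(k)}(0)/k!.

L = (-4 - 10·x + 12·x^2 + 6·x^3)·Dx^2 + (-11 - 16·x + 10·x^2 + 48·x^3 + 21·x^4)·Dx^3 + (-2 + 6·x + 12·x^2 + 12·x^3 + 14·x^4 + 6·x^5)·Dx^4  (order 4).
h: a_k = 0, 3, 5/4, -1/8, -7/192, -3/128, 361/7680, …
ICs: h(0) = 0, h′(0) = 3, h′′(0) = 5/2, h′′′(0) = -3/4.

f: a_k = 3, 3/2, -3/8, 3/16, -15/128, 21/256, -63/1024, …
g: a_k = 0, 1, 0, -1/3, 0, 1/5, 0, …
L₀ := lclm(L_f,L_g); ord L₀ ≤ 1+2.
h=∫₀ˣh₀: take L = L₀·Dx.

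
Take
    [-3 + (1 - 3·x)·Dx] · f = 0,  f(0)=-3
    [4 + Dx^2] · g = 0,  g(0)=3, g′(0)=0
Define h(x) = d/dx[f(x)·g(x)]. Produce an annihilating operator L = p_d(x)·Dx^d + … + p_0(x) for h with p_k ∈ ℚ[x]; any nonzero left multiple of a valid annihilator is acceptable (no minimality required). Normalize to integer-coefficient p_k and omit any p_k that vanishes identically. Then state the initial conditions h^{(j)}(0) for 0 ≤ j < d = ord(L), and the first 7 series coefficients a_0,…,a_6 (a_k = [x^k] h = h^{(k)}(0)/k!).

L = (-14 - 24·x + 36·x^2) + (-6 + 18·x)·Dx + (1 - 6·x + 9·x^2)·Dx^2  (order 2).
h: a_k = -27, -126, -567, -2292, -8595, -154686/5, -541401/5, …
ICs: h(0) = -27, h′(0) = -126.

f: a_k = -3, -9, -27, -81, -243, -729, -2187, …
g: a_k = 3, 0, -6, 0, 2, 0, -4/15, …
f·g: L₀ = L_f ⊗_s L_g, ord ≤ 1·2.
h₀' ⇒ L via d/dx closure of L₀.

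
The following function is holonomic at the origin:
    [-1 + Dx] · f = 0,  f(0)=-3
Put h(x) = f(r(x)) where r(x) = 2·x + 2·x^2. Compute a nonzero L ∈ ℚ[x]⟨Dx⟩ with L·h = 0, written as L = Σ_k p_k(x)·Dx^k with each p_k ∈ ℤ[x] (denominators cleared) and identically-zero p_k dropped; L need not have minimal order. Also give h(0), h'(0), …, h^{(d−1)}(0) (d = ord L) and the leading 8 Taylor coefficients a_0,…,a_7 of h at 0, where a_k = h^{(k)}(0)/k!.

f: a_k = -3, -3, -3/2, -1/2, -1/8, -1/40, -1/240, -1/1680, …
f∘r: x↦r, Dx↦Dx/r' in L_f ⇒ L₀.
L = (-2 - 4·x) + Dx  (order 1).
h: a_k = -3, -6, -12, -16, -20, -104/5, -304/15, -1856/105, …
ICs: h(0) = -3.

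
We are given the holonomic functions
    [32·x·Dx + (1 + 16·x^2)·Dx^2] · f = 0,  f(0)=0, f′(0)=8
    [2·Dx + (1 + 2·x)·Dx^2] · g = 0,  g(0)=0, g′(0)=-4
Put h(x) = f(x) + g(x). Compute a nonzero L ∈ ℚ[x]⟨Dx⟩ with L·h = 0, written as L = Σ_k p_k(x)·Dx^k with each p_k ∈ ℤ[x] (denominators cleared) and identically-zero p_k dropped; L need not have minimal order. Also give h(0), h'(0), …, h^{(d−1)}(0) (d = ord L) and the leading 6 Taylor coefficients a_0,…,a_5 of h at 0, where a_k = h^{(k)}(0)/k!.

L = (-32 - 192·x + 1536·x^2 + 1024·x^3)·Dx + (-20 - 64·x + 576·x^2 + 3072·x^3 + 2048·x^4)·Dx^2 + (-1 + 14·x + 32·x^2 + 256·x^3 + 768·x^4 + 512·x^5)·Dx^3  (order 3).
h: a_k = 0, 4, 4, -48, 8, 1984/5, …
ICs: h(0) = 0, h′(0) = 4, h′′(0) = 8.

f: a_k = 0, 8, 0, -128/3, 0, 2048/5, …
g: a_k = 0, -4, 4, -16/3, 8, -64/5, …
Sum ⇒ L₀ = lclm(L_f,L_g) in ℚ(x)⟨Dx⟩.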